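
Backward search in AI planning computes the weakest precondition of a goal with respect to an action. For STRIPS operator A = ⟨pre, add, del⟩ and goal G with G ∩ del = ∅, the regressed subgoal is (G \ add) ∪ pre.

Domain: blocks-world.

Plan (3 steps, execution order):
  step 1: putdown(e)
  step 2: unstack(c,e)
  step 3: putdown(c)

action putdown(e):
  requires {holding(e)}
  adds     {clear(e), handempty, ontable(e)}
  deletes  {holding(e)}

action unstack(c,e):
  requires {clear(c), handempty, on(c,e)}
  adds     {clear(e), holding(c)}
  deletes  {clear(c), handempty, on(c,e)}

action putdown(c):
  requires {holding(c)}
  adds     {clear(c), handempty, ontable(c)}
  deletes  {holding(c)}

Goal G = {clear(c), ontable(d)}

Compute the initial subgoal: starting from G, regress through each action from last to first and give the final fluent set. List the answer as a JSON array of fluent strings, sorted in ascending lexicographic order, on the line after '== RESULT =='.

Work backward from the goal:
  through step 3 (putdown(c)): drop {clear(c)}, keep {ontable(d)}, require {holding(c)}
    → {holding(c), ontable(d)}
  through step 2 (unstack(c,e)): drop {holding(c)}, keep {ontable(d)}, require {clear(c), handempty, on(c,e)}
    → {clear(c), handempty, on(c,e), ontable(d)}
  through step 1 (putdown(e)): drop {handempty}, keep {clear(c), on(c,e), ontable(d)}, require {holding(e)}
    → {clear(c), holding(e), on(c,e), ontable(d)}

== RESULT ==
["clear(c)", "holding(e)", "on(c,e)", "ontable(d)"]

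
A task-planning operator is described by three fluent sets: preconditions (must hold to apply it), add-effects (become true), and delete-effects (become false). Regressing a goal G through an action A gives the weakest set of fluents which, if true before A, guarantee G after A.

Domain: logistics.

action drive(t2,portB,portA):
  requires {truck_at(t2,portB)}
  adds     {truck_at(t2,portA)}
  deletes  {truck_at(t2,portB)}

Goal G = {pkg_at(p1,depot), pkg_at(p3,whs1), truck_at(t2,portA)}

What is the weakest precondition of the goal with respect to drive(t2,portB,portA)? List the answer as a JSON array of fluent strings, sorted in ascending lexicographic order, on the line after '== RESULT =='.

Compute (G \ add) ∪ pre:
  G ∩ del = {}  (empty — regression defined)
  G \ add = {pkg_at(p1,depot), pkg_at(p3,whs1), truck_at(t2,portA)} \ {truck_at(t2,portA)} = {pkg_at(p1,depot), pkg_at(p3,whs1)}
  ∪ pre   = {pkg_at(p1,depot), pkg_at(p3,whs1)} ∪ {truck_at(t2,portB)}
          = {pkg_at(p1,depot), pkg_at(p3,whs1), truck_at(t2,portB)}

== RESULT ==
["pkg_at(p1,depot)", "pkg_at(p3,whs1)", "truck_at(t2,portB)"]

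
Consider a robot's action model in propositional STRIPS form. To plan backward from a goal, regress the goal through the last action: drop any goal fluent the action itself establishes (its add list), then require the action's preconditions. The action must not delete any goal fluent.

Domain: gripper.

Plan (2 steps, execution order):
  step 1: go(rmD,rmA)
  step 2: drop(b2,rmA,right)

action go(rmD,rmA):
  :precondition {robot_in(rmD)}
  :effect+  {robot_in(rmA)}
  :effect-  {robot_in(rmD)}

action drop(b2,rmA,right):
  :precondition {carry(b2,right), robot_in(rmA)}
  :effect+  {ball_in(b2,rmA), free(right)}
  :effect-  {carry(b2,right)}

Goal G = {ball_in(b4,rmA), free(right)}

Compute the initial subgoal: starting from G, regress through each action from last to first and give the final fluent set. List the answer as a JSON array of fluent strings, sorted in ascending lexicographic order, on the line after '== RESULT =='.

Work backward from the goal:
  through step 2 (drop(b2,rmA,right)): drop {free(right)}, keep {ball_in(b4,rmA)}, require {carry(b2,right), robot_in(rmA)}
    → {ball_in(b4,rmA), carry(b2,right), robot_in(rmA)}
  through step 1 (go(rmD,rmA)): drop {robot_in(rmA)}, keep {ball_in(b4,rmA), carry(b2,right)}, require {robot_in(rmD)}
    → {ball_in(b4,rmA), carry(b2,right), robot_in(rmD)}

== RESULT ==
["ball_in(b4,rmA)", "carry(b2,right)", "robot_in(rmD)"]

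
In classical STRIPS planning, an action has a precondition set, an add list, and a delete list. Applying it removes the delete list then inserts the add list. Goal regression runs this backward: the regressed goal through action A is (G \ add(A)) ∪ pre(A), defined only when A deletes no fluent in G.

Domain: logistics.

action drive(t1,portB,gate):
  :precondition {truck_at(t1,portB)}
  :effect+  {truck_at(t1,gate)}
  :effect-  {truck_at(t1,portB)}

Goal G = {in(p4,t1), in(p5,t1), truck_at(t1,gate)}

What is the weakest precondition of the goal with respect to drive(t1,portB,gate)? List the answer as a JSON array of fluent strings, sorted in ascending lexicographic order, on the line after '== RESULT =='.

Regress:
  G ∩ del = {}  (empty — regression defined)
  G \ add = {in(p4,t1), in(p5,t1), truck_at(t1,gate)} \ {truck_at(t1,gate)} = {in(p4,t1), in(p5,t1)}
  ∪ pre   = {in(p4,t1), in(p5,t1)} ∪ {truck_at(t1,portB)}
          = {in(p4,t1), in(p5,t1), truck_at(t1,portB)}

== RESULT ==
["in(p4,t1)", "in(p5,t1)", "truck_at(t1,portB)"]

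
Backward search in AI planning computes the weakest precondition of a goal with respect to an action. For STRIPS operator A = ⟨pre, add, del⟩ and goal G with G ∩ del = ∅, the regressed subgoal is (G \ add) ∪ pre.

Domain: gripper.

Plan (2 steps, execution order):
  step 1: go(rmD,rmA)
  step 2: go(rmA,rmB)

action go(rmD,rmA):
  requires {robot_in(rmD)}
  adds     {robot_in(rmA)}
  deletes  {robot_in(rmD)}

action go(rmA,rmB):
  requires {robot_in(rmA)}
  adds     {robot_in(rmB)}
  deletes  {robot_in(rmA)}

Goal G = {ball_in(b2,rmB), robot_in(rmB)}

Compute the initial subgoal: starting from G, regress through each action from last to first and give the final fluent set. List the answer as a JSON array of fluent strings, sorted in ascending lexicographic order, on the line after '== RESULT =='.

Regress step by step:
  through step 2 (go(rmA,rmB)): drop {robot_in(rmB)}, keep {ball_in(b2,rmB)}, require {robot_in(rmA)}
    → {ball_in(b2,rmB), robot_in(rmA)}
  through step 1 (go(rmD,rmA)): drop {robot_in(rmA)}, keep {ball_in(b2,rmB)}, require {robot_in(rmD)}
    → {ball_in(b2,rmB), robot_in(rmD)}

== RESULT ==
["ball_in(b2,rmB)", "robot_in(rmD)"]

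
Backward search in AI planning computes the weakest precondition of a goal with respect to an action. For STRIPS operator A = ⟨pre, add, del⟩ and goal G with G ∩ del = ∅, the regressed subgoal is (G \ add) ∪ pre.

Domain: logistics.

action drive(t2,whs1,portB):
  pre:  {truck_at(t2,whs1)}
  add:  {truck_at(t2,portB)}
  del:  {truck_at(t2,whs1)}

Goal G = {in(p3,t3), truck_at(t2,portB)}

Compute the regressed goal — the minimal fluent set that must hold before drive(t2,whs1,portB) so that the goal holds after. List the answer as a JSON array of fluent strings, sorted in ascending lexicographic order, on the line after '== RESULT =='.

Regress:
  G ∩ del = {}  (empty — regression defined)
  G \ add = {in(p3,t3), truck_at(t2,portB)} \ {truck_at(t2,portB)} = {in(p3,t3)}
  ∪ pre   = {in(p3,t3)} ∪ {truck_at(t2,whs1)}
          = {in(p3,t3), truck_at(t2,whs1)}

== RESULT ==
["in(p3,t3)", "truck_at(t2,whs1)"]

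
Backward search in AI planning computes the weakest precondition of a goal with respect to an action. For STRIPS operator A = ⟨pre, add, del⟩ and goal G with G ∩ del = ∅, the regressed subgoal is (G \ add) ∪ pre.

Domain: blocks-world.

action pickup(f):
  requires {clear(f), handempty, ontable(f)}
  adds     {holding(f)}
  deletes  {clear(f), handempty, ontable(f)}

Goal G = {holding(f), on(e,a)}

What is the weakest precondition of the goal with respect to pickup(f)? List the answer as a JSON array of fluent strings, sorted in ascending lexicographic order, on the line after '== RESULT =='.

Compute (G \ add) ∪ pre:
  G ∩ del = {}  (empty — regression defined)
  G \ add = {holding(f), on(e,a)} \ {holding(f)} = {on(e,a)}
  ∪ pre   = {on(e,a)} ∪ {clear(f), handempty, ontable(f)}
          = {clear(f), handempty, on(e,a), ontable(f)}

== RESULT ==
["clear(f)", "handempty", "on(e,a)", "ontable(f)"]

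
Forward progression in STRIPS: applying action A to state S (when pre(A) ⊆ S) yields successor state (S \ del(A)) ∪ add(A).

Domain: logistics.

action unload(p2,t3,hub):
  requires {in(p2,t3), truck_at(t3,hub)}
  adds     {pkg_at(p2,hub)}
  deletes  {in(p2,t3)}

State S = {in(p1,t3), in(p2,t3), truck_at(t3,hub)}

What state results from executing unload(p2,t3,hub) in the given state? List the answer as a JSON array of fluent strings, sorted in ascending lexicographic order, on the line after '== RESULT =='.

Compute (S \ del) ∪ add:
  pre ⊆ S: {in(p2,t3), truck_at(t3,hub)} ⊆ S  — applicable
  S \ del = {in(p1,t3), truck_at(t3,hub)}
  ∪ add   = {in(p1,t3), pkg_at(p2,hub), truck_at(t3,hub)}

== RESULT ==
["in(p1,t3)", "pkg_at(p2,hub)", "truck_at(t3,hub)"]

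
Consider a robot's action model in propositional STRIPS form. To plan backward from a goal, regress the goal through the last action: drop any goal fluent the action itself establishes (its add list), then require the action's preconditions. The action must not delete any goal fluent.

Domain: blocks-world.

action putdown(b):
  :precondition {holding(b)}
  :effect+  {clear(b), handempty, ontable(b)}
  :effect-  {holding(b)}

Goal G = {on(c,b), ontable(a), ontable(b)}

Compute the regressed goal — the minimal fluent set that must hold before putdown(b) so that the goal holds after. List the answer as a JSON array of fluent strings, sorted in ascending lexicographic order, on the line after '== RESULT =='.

Compute (G \ add) ∪ pre:
  G ∩ del = {}  (empty — regression defined)
  G \ add = {on(c,b), ontable(a), ontable(b)} \ {clear(b), handempty, ontable(b)} = {on(c,b), ontable(a)}
  ∪ pre   = {on(c,b), ontable(a)} ∪ {holding(b)}
          = {holding(b), on(c,b), ontable(a)}

== RESULT ==
["holding(b)", "on(c,b)", "ontable(a)"]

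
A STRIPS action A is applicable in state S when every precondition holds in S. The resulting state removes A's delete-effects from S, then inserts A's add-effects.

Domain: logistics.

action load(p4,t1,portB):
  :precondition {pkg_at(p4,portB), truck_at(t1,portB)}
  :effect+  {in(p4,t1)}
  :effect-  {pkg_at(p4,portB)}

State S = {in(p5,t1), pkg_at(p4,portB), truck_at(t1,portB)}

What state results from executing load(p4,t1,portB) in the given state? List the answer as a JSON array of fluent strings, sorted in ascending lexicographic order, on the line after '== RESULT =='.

Progress:
  pre ⊆ S: {pkg_at(p4,portB), truck_at(t1,portB)} ⊆ S  — applicable
  S \ del = {in(p5,t1), truck_at(t1,portB)}
  ∪ add   = {in(p4,t1), in(p5,t1), truck_at(t1,portB)}

== RESULT ==
["in(p4,t1)", "in(p5,t1)", "truck_at(t1,portB)"]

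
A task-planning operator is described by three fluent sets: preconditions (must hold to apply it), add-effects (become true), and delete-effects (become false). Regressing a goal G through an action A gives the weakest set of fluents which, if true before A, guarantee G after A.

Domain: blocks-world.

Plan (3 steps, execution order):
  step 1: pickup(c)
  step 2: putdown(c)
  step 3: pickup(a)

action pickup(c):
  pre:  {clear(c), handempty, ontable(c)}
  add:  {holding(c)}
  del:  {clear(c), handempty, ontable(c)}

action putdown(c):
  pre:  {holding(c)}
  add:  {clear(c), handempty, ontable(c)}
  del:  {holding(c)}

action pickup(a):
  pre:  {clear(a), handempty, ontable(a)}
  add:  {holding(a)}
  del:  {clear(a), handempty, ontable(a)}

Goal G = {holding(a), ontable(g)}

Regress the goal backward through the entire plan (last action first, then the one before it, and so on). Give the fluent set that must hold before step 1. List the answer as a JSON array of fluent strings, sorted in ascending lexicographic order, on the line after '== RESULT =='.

Work backward from the goal:
  through step 3 (pickup(a)): drop {holding(a)}, keep {ontable(g)}, require {clear(a), handempty, ontable(a)}
    → {clear(a), handempty, ontable(a), ontable(g)}
  through step 2 (putdown(c)): drop {handempty}, keep {clear(a), ontable(a), ontable(g)}, require {holding(c)}
    → {clear(a), holding(c), ontable(a), ontable(g)}
  through step 1 (pickup(c)): drop {holding(c)}, keep {clear(a), ontable(a), ontable(g)}, require {clear(c), handempty, ontable(c)}
    → {clear(a), clear(c), handempty, ontable(a), ontable(c), ontable(g)}

== RESULT ==
["clear(a)", "clear(c)", "handempty", "ontable(a)", "ontable(c)", "ontable(g)"]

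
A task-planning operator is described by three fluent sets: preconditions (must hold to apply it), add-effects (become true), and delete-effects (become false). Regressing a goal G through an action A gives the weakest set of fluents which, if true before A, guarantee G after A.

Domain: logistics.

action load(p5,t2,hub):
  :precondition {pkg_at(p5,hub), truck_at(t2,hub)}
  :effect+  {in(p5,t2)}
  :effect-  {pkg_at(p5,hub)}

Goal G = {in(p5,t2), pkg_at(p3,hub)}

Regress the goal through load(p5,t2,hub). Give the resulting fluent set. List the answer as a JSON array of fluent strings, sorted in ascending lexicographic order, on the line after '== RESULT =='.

Compute (G \ add) ∪ pre:
  G ∩ del = {}  (empty — regression defined)
  G \ add = {in(p5,t2), pkg_at(p3,hub)} \ {in(p5,t2)} = {pkg_at(p3,hub)}
  ∪ pre   = {pkg_at(p3,hub)} ∪ {pkg_at(p5,hub), truck_at(t2,hub)}
          = {pkg_at(p3,hub), pkg_at(p5,hub), truck_at(t2,hub)}

== RESULT ==
["pkg_at(p3,hub)", "pkg_at(p5,hub)", "truck_at(t2,hub)"]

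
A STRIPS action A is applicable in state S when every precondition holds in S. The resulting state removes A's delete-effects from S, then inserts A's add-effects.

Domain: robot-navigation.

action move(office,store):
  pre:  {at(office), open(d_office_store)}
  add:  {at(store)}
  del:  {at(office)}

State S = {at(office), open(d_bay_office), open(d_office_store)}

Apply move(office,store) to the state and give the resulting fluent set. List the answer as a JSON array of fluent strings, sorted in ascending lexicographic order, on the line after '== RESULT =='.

Compute (S \ del) ∪ add:
  pre ⊆ S: {at(office), open(d_office_store)} ⊆ S  — applicable
  S \ del = {open(d_bay_office), open(d_office_store)}
  ∪ add   = {at(store), open(d_bay_office), open(d_office_store)}

== RESULT ==
["at(store)", "open(d_bay_office)", "open(d_office_store)"]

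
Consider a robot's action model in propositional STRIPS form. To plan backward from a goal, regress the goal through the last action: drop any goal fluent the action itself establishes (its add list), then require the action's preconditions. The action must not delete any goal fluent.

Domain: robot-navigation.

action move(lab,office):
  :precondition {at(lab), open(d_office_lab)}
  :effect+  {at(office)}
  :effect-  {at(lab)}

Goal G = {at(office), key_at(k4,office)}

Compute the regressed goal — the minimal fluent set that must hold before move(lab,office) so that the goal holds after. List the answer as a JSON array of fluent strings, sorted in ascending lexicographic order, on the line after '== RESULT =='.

Regress:
  G ∩ del = {}  (empty — regression defined)
  G \ add = {at(office), key_at(k4,office)} \ {at(office)} = {key_at(k4,office)}
  ∪ pre   = {key_at(k4,office)} ∪ {at(lab), open(d_office_lab)}
          = {at(lab), key_at(k4,office), open(d_office_lab)}

== RESULT ==
["at(lab)", "key_at(k4,office)", "open(d_office_lab)"]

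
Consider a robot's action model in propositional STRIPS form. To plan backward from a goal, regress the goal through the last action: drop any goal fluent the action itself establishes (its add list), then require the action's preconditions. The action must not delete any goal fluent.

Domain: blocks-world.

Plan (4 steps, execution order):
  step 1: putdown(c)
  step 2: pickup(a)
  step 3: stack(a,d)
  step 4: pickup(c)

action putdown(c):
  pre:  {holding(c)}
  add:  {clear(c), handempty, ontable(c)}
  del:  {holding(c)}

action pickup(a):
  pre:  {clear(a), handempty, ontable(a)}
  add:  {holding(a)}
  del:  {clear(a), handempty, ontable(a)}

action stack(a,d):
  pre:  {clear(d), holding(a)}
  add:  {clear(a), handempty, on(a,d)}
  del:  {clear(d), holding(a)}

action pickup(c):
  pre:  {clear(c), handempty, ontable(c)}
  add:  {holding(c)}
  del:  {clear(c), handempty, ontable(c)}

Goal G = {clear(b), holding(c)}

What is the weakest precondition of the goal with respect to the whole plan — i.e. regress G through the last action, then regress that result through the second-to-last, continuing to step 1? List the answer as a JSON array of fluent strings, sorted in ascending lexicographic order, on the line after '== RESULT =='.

Regress step by step:
  through step 4 (pickup(c)): drop {holding(c)}, keep {clear(b)}, require {clear(c), handempty, ontable(c)}
    → {clear(b), clear(c), handempty, ontable(c)}
  through step 3 (stack(a,d)): drop {handempty}, keep {clear(b), clear(c), ontable(c)}, require {clear(d), holding(a)}
    → {clear(b), clear(c), clear(d), holding(a), ontable(c)}
  through step 2 (pickup(a)): drop {holding(a)}, keep {clear(b), clear(c), clear(d), ontable(c)}, require {clear(a), handempty, ontable(a)}
    → {clear(a), clear(b), clear(c), clear(d), handempty, ontable(a), ontable(c)}
  through step 1 (putdown(c)): drop {clear(c), handempty, ontable(c)}, keep {clear(a), clear(b), clear(d), ontable(a)}, require {holding(c)}
    → {clear(a), clear(b), clear(d), holding(c), ontable(a)}

== RESULT ==
["clear(a)", "clear(b)", "clear(d)", "holding(c)", "ontable(a)"]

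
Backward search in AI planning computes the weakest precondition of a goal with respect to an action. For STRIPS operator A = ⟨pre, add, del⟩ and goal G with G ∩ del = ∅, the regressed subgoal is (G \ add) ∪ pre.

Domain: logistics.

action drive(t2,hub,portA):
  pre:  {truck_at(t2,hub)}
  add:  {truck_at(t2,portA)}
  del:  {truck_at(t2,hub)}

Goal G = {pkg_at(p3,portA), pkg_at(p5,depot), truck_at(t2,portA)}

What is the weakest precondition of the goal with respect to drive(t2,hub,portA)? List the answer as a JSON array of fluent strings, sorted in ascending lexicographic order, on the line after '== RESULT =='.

Regress:
  G ∩ del = {}  (empty — regression defined)
  G \ add = {pkg_at(p3,portA), pkg_at(p5,depot), truck_at(t2,portA)} \ {truck_at(t2,portA)} = {pkg_at(p3,portA), pkg_at(p5,depot)}
  ∪ pre   = {pkg_at(p3,portA), pkg_at(p5,depot)} ∪ {truck_at(t2,hub)}
          = {pkg_at(p3,portA), pkg_at(p5,depot), truck_at(t2,hub)}

== RESULT ==
["pkg_at(p3,portA)", "pkg_at(p5,depot)", "truck_at(t2,hub)"]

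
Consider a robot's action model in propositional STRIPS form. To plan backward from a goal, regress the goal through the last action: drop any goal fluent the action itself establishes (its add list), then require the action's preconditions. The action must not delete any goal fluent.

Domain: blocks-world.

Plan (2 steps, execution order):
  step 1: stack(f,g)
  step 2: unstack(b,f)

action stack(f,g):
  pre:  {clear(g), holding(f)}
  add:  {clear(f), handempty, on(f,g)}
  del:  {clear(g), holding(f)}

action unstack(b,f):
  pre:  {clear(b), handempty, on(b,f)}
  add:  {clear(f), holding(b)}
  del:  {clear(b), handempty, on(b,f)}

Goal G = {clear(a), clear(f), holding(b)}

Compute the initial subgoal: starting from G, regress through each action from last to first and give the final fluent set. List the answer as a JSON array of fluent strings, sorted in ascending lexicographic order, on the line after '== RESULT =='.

Work backward from the goal:
  through step 2 (unstack(b,f)): drop {clear(f), holding(b)}, keep {clear(a)}, require {clear(b), handempty, on(b,f)}
    → {clear(a), clear(b), handempty, on(b,f)}
  through step 1 (stack(f,g)): drop {handempty}, keep {clear(a), clear(b), on(b,f)}, require {clear(g), holding(f)}
    → {clear(a), clear(b), clear(g), holding(f), on(b,f)}

== RESULT ==
["clear(a)", "clear(b)", "clear(g)", "holding(f)", "on(b,f)"]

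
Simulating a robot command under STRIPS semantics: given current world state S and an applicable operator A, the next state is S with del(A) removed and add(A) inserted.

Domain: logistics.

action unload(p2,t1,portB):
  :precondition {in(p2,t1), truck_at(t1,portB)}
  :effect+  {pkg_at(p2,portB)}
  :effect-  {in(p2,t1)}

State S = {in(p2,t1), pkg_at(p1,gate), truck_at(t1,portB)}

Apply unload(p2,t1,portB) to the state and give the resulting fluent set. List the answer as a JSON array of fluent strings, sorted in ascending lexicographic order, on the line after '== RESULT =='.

Compute (S \ del) ∪ add:
  pre ⊆ S: {in(p2,t1), truck_at(t1,portB)} ⊆ S  — applicable
  S \ del = {pkg_at(p1,gate), truck_at(t1,portB)}
  ∪ add   = {pkg_at(p1,gate), pkg_at(p2,portB), truck_at(t1,portB)}

== RESULT ==
["pkg_at(p1,gate)", "pkg_at(p2,portB)", "truck_at(t1,portB)"]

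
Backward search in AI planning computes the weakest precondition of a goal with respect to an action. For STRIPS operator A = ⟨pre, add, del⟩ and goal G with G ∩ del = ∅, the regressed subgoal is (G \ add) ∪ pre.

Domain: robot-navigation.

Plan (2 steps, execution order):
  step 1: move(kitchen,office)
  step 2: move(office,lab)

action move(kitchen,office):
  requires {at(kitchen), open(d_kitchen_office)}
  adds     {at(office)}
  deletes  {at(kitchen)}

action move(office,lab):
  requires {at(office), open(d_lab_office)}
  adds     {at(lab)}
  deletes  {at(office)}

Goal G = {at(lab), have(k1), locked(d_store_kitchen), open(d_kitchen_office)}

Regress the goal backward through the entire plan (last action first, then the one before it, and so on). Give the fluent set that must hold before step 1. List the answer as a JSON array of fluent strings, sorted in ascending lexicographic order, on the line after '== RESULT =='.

Work backward from the goal:
  through step 2 (move(office,lab)): drop {at(lab)}, keep {have(k1), locked(d_store_kitchen), open(d_kitchen_office)}, require {at(office), open(d_lab_office)}
    → {at(office), have(k1), locked(d_store_kitchen), open(d_kitchen_office), open(d_lab_office)}
  through step 1 (move(kitchen,office)): drop {at(office)}, keep {have(k1), locked(d_store_kitchen), open(d_kitchen_office), open(d_lab_office)}, require {at(kitchen), open(d_kitchen_office)}
    → {at(kitchen), have(k1), locked(d_store_kitchen), open(d_kitchen_office), open(d_lab_office)}

== RESULT ==
["at(kitchen)", "have(k1)", "locked(d_store_kitchen)", "open(d_kitchen_office)", "open(d_lab_office)"]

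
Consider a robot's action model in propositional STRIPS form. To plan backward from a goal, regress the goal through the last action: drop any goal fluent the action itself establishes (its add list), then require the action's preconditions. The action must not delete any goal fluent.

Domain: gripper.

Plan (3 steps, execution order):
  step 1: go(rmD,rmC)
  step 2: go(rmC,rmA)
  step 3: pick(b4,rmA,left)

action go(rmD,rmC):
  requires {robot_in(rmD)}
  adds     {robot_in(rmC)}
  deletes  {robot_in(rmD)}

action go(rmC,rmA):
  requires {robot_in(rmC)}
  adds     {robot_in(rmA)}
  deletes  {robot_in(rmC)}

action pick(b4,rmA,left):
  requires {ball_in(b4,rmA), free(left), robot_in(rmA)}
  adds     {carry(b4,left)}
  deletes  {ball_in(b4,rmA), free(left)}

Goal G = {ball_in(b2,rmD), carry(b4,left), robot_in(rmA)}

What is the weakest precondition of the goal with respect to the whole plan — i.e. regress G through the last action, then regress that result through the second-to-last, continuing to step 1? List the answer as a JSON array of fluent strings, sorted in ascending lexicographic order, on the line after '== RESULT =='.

Regress step by step:
  through step 3 (pick(b4,rmA,left)): drop {carry(b4,left)}, keep {ball_in(b2,rmD), robot_in(rmA)}, require {ball_in(b4,rmA), free(left), robot_in(rmA)}
    → {ball_in(b2,rmD), ball_in(b4,rmA), free(left), robot_in(rmA)}
  through step 2 (go(rmC,rmA)): drop {robot_in(rmA)}, keep {ball_in(b2,rmD), ball_in(b4,rmA), free(left)}, require {robot_in(rmC)}
    → {ball_in(b2,rmD), ball_in(b4,rmA), free(left), robot_in(rmC)}
  through step 1 (go(rmD,rmC)): drop {robot_in(rmC)}, keep {ball_in(b2,rmD), ball_in(b4,rmA), free(left)}, require {robot_in(rmD)}
    → {ball_in(b2,rmD), ball_in(b4,rmA), free(left), robot_in(rmD)}

== RESULT ==
["ball_in(b2,rmD)", "ball_in(b4,rmA)", "free(left)", "robot_in(rmD)"]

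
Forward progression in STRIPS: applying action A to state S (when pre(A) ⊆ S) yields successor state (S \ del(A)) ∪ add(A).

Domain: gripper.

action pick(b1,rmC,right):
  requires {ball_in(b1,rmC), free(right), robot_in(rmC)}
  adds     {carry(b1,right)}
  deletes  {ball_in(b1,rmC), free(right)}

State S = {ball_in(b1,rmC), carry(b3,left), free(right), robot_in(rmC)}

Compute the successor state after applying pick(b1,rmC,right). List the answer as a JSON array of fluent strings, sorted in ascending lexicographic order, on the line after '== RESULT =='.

Compute (S \ del) ∪ add:
  pre ⊆ S: {ball_in(b1,rmC), free(right), robot_in(rmC)} ⊆ S  — applicable
  S \ del = {carry(b3,left), robot_in(rmC)}
  ∪ add   = {carry(b1,right), carry(b3,left), robot_in(rmC)}

== RESULT ==
["carry(b1,right)", "carry(b3,left)", "robot_in(rmC)"]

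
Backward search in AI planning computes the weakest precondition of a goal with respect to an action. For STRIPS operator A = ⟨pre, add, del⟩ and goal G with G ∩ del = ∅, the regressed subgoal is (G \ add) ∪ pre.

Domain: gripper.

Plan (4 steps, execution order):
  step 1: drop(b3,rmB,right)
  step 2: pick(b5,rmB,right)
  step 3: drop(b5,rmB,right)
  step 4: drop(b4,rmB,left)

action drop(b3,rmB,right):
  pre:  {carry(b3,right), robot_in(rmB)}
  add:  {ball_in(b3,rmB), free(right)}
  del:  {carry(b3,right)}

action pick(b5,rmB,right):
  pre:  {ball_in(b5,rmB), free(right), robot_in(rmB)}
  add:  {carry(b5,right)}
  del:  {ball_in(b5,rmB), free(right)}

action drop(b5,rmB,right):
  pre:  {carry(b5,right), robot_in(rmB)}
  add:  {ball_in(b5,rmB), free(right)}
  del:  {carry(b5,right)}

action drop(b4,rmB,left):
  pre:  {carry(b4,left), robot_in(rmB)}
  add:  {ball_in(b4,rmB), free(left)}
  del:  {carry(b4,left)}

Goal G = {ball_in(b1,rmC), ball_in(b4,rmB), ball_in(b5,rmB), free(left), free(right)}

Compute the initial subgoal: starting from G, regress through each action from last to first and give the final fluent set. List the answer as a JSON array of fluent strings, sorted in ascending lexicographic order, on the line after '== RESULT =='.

Work backward from the goal:
  through step 4 (drop(b4,rmB,left)): drop {ball_in(b4,rmB), free(left)}, keep {ball_in(b1,rmC), ball_in(b5,rmB), free(right)}, require {carry(b4,left), robot_in(rmB)}
    → {ball_in(b1,rmC), ball_in(b5,rmB), carry(b4,left), free(right), robot_in(rmB)}
  through step 3 (drop(b5,rmB,right)): drop {ball_in(b5,rmB), free(right)}, keep {ball_in(b1,rmC), carry(b4,left), robot_in(rmB)}, require {carry(b5,right), robot_in(rmB)}
    → {ball_in(b1,rmC), carry(b4,left), carry(b5,right), robot_in(rmB)}
  through step 2 (pick(b5,rmB,right)): drop {carry(b5,right)}, keep {ball_in(b1,rmC), carry(b4,left), robot_in(rmB)}, require {ball_in(b5,rmB), free(right), robot_in(rmB)}
    → {ball_in(b1,rmC), ball_in(b5,rmB), carry(b4,left), free(right), robot_in(rmB)}
  through step 1 (drop(b3,rmB,right)): drop {free(right)}, keep {ball_in(b1,rmC), ball_in(b5,rmB), carry(b4,left), robot_in(rmB)}, require {carry(b3,right), robot_in(rmB)}
    → {ball_in(b1,rmC), ball_in(b5,rmB), carry(b3,right), carry(b4,left), robot_in(rmB)}

== RESULT ==
["ball_in(b1,rmC)", "ball_in(b5,rmB)", "carry(b3,right)", "carry(b4,left)", "robot_in(rmB)"]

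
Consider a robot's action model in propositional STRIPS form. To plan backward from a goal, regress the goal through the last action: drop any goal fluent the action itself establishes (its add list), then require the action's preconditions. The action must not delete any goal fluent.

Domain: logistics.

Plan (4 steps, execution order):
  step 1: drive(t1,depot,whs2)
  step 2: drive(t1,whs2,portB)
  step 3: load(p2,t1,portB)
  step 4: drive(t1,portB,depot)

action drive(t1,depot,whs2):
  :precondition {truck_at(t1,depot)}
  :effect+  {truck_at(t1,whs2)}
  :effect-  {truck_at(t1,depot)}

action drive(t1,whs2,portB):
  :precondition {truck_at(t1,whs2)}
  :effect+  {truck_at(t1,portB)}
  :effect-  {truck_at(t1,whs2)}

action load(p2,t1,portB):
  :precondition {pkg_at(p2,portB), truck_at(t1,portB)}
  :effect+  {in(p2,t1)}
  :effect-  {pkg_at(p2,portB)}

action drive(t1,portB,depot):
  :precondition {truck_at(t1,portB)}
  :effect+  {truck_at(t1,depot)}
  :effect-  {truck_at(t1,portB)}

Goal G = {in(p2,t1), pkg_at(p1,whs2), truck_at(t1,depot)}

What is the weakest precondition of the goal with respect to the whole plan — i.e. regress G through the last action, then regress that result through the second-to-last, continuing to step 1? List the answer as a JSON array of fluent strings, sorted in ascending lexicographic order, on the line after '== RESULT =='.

Regress step by step:
  through step 4 (drive(t1,portB,depot)): drop {truck_at(t1,depot)}, keep {in(p2,t1), pkg_at(p1,whs2)}, require {truck_at(t1,portB)}
    → {in(p2,t1), pkg_at(p1,whs2), truck_at(t1,portB)}
  through step 3 (load(p2,t1,portB)): drop {in(p2,t1)}, keep {pkg_at(p1,whs2), truck_at(t1,portB)}, require {pkg_at(p2,portB), truck_at(t1,portB)}
    → {pkg_at(p1,whs2), pkg_at(p2,portB), truck_at(t1,portB)}
  through step 2 (drive(t1,whs2,portB)): drop {truck_at(t1,portB)}, keep {pkg_at(p1,whs2), pkg_at(p2,portB)}, require {truck_at(t1,whs2)}
    → {pkg_at(p1,whs2), pkg_at(p2,portB), truck_at(t1,whs2)}
  through step 1 (drive(t1,depot,whs2)): drop {truck_at(t1,whs2)}, keep {pkg_at(p1,whs2), pkg_at(p2,portB)}, require {truck_at(t1,depot)}
    → {pkg_at(p1,whs2), pkg_at(p2,portB), truck_at(t1,depot)}

== RESULT ==
["pkg_at(p1,whs2)", "pkg_at(p2,portB)", "truck_at(t1,depot)"]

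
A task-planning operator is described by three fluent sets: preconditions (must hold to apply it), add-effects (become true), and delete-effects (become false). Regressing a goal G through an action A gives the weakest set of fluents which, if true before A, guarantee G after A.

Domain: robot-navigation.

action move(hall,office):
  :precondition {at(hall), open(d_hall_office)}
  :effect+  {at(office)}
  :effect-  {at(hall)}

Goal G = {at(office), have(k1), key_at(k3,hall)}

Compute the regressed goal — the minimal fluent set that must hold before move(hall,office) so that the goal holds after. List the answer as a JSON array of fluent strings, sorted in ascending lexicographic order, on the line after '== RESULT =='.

Regress:
  G ∩ del = {}  (empty — regression defined)
  G \ add = {at(office), have(k1), key_at(k3,hall)} \ {at(office)} = {have(k1), key_at(k3,hall)}
  ∪ pre   = {have(k1), key_at(k3,hall)} ∪ {at(hall), open(d_hall_office)}
          = {at(hall), have(k1), key_at(k3,hall), open(d_hall_office)}

== RESULT ==
["at(hall)", "have(k1)", "key_at(k3,hall)", "open(d_hall_office)"]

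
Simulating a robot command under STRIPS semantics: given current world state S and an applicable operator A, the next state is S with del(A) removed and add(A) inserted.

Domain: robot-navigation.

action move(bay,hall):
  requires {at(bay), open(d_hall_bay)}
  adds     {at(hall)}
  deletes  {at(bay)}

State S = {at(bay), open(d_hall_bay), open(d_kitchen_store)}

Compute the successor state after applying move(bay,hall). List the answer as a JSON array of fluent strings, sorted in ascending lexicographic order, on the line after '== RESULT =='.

Compute (S \ del) ∪ add:
  pre ⊆ S: {at(bay), open(d_hall_bay)} ⊆ S  — applicable
  S \ del = {open(d_hall_bay), open(d_kitchen_store)}
  ∪ add   = {at(hall), open(d_hall_bay), open(d_kitchen_store)}

== RESULT ==
["at(hall)", "open(d_hall_bay)", "open(d_kitchen_store)"]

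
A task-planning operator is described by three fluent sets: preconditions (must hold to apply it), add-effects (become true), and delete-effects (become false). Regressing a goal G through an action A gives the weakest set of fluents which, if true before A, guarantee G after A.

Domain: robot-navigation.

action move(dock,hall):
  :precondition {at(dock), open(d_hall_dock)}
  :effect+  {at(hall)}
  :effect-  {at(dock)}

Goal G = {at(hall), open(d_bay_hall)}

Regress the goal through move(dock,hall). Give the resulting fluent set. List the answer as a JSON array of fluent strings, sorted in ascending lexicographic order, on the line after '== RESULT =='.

Regress:
  G ∩ del = {}  (empty — regression defined)
  G \ add = {at(hall), open(d_bay_hall)} \ {at(hall)} = {open(d_bay_hall)}
  ∪ pre   = {open(d_bay_hall)} ∪ {at(dock), open(d_hall_dock)}
          = {at(dock), open(d_bay_hall), open(d_hall_dock)}

== RESULT ==
["at(dock)", "open(d_bay_hall)", "open(d_hall_dock)"]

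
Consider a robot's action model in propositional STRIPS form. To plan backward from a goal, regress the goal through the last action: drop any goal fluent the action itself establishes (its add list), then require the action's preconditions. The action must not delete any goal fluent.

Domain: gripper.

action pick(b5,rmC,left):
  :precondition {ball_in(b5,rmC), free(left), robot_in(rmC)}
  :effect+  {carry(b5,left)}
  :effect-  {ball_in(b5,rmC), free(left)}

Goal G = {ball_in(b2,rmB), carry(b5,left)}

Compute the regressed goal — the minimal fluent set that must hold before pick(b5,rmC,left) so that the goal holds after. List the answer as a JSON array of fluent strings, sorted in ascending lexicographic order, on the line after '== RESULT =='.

Regress:
  G ∩ del = {}  (empty — regression defined)
  G \ add = {ball_in(b2,rmB), carry(b5,left)} \ {carry(b5,left)} = {ball_in(b2,rmB)}
  ∪ pre   = {ball_in(b2,rmB)} ∪ {ball_in(b5,rmC), free(left), robot_in(rmC)}
          = {ball_in(b2,rmB), ball_in(b5,rmC), free(left), robot_in(rmC)}

== RESULT ==
["ball_in(b2,rmB)", "ball_in(b5,rmC)", "free(left)", "robot_in(rmC)"]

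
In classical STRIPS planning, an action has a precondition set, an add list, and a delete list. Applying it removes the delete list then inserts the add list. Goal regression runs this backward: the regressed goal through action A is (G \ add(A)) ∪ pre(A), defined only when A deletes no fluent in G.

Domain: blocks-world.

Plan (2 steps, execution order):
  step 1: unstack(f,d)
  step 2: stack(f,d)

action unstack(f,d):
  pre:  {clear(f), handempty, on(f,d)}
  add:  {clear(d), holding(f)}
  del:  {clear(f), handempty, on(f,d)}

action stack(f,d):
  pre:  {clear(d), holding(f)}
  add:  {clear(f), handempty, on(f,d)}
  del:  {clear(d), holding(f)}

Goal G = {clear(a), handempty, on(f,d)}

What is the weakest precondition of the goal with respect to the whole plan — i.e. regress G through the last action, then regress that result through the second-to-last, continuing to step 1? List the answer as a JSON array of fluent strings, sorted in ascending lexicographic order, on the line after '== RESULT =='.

Regress step by step:
  through step 2 (stack(f,d)): drop {handempty, on(f,d)}, keep {clear(a)}, require {clear(d), holding(f)}
    → {clear(a), clear(d), holding(f)}
  through step 1 (unstack(f,d)): drop {clear(d), holding(f)}, keep {clear(a)}, require {clear(f), handempty, on(f,d)}
    → {clear(a), clear(f), handempty, on(f,d)}

== RESULT ==
["clear(a)", "clear(f)", "handempty", "on(f,d)"]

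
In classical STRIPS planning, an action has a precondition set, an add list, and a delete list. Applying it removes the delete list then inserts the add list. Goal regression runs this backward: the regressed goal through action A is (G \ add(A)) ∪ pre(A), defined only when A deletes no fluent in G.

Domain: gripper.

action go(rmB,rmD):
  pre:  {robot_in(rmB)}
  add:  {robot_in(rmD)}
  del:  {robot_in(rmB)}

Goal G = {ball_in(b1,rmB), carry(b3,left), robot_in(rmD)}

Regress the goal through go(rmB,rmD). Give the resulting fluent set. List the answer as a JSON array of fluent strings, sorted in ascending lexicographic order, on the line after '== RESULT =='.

Regress:
  G ∩ del = {}  (empty — regression defined)
  G \ add = {ball_in(b1,rmB), carry(b3,left), robot_in(rmD)} \ {robot_in(rmD)} = {ball_in(b1,rmB), carry(b3,left)}
  ∪ pre   = {ball_in(b1,rmB), carry(b3,left)} ∪ {robot_in(rmB)}
          = {ball_in(b1,rmB), carry(b3,left), robot_in(rmB)}

== RESULT ==
["ball_in(b1,rmB)", "carry(b3,left)", "robot_in(rmB)"]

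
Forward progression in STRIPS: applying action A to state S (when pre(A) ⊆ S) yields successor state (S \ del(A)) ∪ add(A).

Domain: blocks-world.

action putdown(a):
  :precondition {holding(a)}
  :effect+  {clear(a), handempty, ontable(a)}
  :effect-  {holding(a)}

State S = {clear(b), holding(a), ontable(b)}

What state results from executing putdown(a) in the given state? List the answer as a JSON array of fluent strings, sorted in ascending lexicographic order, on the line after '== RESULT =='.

Compute (S \ del) ∪ add:
  pre ⊆ S: {holding(a)} ⊆ S  — applicable
  S \ del = {clear(b), ontable(b)}
  ∪ add   = {clear(a), clear(b), handempty, ontable(a), ontable(b)}

== RESULT ==
["clear(a)", "clear(b)", "handempty", "ontable(a)", "ontable(b)"]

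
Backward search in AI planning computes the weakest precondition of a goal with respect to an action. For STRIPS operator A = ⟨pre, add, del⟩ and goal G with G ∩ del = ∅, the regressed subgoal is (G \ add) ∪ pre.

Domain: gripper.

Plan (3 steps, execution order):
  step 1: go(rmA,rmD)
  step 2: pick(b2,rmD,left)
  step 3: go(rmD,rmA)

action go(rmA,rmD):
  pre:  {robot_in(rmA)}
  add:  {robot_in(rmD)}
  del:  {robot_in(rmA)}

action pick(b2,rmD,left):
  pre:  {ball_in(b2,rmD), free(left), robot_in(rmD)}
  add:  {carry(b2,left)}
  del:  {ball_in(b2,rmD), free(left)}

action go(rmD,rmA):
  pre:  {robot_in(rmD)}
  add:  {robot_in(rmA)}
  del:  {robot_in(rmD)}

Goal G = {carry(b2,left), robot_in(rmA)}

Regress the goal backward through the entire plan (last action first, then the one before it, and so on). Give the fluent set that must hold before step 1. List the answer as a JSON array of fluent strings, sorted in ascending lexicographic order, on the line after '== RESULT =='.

Work backward from the goal:
  through step 3 (go(rmD,rmA)): drop {robot_in(rmA)}, keep {carry(b2,left)}, require {robot_in(rmD)}
    → {carry(b2,left), robot_in(rmD)}
  through step 2 (pick(b2,rmD,left)): drop {carry(b2,left)}, keep {robot_in(rmD)}, require {ball_in(b2,rmD), free(left), robot_in(rmD)}
    → {ball_in(b2,rmD), free(left), robot_in(rmD)}
  through step 1 (go(rmA,rmD)): drop {robot_in(rmD)}, keep {ball_in(b2,rmD), free(left)}, require {robot_in(rmA)}
    → {ball_in(b2,rmD), free(left), robot_in(rmA)}

== RESULT ==
["ball_in(b2,rmD)", "free(left)", "robot_in(rmA)"]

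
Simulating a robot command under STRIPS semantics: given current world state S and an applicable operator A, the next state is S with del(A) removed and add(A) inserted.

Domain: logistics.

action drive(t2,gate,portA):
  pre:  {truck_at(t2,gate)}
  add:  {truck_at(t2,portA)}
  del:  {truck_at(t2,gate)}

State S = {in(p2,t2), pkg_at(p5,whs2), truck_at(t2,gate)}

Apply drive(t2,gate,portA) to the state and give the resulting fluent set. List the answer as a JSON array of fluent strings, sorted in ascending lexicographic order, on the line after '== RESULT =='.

Compute (S \ del) ∪ add:
  pre ⊆ S: {truck_at(t2,gate)} ⊆ S  — applicable
  S \ del = {in(p2,t2), pkg_at(p5,whs2)}
  ∪ add   = {in(p2,t2), pkg_at(p5,whs2), truck_at(t2,portA)}

== RESULT ==
["in(p2,t2)", "pkg_at(p5,whs2)", "truck_at(t2,portA)"]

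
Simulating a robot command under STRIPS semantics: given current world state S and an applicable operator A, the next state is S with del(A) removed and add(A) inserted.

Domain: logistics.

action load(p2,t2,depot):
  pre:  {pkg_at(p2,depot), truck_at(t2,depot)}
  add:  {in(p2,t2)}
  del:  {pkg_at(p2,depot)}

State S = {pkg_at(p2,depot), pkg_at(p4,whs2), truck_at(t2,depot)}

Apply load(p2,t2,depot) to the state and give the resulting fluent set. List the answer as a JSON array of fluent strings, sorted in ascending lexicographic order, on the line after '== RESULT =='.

Compute (S \ del) ∪ add:
  pre ⊆ S: {pkg_at(p2,depot), truck_at(t2,depot)} ⊆ S  — applicable
  S \ del = {pkg_at(p4,whs2), truck_at(t2,depot)}
  ∪ add   = {in(p2,t2), pkg_at(p4,whs2), truck_at(t2,depot)}

== RESULT ==
["in(p2,t2)", "pkg_at(p4,whs2)", "truck_at(t2,depot)"]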